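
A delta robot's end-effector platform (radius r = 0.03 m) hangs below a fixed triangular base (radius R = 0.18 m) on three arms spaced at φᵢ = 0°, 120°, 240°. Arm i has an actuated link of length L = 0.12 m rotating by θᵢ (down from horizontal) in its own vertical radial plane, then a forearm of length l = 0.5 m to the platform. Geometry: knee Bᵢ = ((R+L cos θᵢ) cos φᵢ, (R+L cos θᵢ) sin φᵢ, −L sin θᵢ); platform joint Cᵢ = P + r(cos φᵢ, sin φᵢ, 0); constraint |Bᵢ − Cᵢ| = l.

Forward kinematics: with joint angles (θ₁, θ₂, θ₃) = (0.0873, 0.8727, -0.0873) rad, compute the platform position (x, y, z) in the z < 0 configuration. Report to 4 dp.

O1 = (0.2695·cos0.0°, 0.2695·sin0.0°, -0.0105) = (0.2695, 0.0000, -0.0105)
arm 2 at φ=120.0°: ρ2 = 0.2271;  O2 = (-0.1136, 0.1967, -0.0919)
O3 = (0.2695·cos240.0°, 0.2695·sin240.0°, 0.0105) = (-0.1348, -0.2334, 0.0105)
eliminate P² terms by subtracting sphere 1 from 2 and 3
plane₁₂: -0.7662x+0.3934y+-0.1629z = -0.0127
Cramer: x(z) = 0.0088-0.0882z;  y(z) = -0.0152+0.2424z
sphere 1 gives Az²+Bz+C=0 with A=1.0665, B=0.0595, C=-0.1817;  B²−4AC=0.7786;  roots -0.4416, 0.3857;  negative root z = -0.4416
x = 0.0477, y = -0.1223

(0.0477, -0.1223, -0.4416)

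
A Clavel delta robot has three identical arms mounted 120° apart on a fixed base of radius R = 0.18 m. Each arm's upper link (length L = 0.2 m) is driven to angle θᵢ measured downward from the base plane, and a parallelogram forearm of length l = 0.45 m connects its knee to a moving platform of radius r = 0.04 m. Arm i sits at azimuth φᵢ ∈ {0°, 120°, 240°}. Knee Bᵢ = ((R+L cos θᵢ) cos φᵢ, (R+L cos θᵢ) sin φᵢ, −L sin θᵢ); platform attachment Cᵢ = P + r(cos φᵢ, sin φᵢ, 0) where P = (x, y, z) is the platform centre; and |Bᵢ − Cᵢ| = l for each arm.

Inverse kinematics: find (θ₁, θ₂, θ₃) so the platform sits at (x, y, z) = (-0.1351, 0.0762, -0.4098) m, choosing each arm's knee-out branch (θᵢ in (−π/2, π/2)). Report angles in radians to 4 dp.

rotate P by −φ1: (-0.1351, 0.0762, -0.4098)
  e−x'=0.2751;  (l²−L²−(e−x')²−y'²−z²)/2L = -0.2173
  θ1 = atan2(B,A) + arccos(C/0.4936) = 1.0471
arm 2 (φ=120.0°): x'=0.1335, y'=0.0789
  e−x'=0.0065;  (l²−L²−(e−x')²−y'²−z²)/2L = -0.0293
  γ=atan2(-0.4098,0.0065)=-1.5550;  ψ=arccos(-0.0714)=1.6422;  θ2=γ+ψ≈0.0872
arm 3 (φ=240.0°): x'=0.0016, y'=-0.1551
  A cos θ + B sin θ = C:  0.1384·cos θ + -0.4098·sin θ = -0.1216
  θ3 = atan2(B,A) + arccos(C/0.4326) = 0.6109

θ₁ = 1.0471, θ₂ = 0.0872, θ₃ = 0.6109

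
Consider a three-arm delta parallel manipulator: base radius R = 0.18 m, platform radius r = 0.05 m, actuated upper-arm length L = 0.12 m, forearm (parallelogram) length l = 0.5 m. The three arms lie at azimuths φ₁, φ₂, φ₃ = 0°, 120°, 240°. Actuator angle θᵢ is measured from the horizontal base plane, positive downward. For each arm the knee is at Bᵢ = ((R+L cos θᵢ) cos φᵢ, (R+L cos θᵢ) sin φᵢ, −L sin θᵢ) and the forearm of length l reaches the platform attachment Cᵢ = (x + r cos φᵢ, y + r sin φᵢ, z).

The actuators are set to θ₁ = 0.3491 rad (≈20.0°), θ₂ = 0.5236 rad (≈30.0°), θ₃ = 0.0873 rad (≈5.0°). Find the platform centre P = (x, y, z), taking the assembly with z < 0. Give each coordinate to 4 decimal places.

arm 1 at φ=0.0°: (R−r)+L cos θ1 = 0.2428;  centre 1 = (0.2428, 0.0000, -0.0410)
φ2=120.0°: virtual centre (-0.1170, 0.2026, -0.0600), radius l
φ3=240.0°: virtual centre (-0.1248, -0.2161, -0.0105), radius l
|centre ₂|²−|centre ₁|² = -0.0023;  |centre ₃|²−|centre ₁|² = 0.0018
[-0.7194 0.4052 -0.0379]·P = -0.0023;  [-0.7351 -0.4322 0.0612]·P = 0.0018
Cramer: x(z) = 0.0005+0.0138z;  y(z) = -0.0049+0.1181z
into |P−centre ₁|² = l²: 1.0141z² + 0.0743z + -0.1896 = 0;  Δ = 0.7746;  z = -0.4705 or 0.3973 → z<0 root = -0.4705
x = -0.0060, y = -0.0604

(-0.0060, -0.0604, -0.4705)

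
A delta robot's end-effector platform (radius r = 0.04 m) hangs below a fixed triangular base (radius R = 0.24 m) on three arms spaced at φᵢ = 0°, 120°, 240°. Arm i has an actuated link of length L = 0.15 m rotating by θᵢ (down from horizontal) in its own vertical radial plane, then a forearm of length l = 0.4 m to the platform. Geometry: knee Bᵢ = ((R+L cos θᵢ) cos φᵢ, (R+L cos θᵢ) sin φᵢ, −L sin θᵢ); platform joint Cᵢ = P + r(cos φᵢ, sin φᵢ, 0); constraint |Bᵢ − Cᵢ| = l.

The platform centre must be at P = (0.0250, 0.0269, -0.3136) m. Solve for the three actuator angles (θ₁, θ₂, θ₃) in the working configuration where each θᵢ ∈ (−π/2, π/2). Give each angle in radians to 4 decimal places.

θ₁ = 0.4365, θ₂ = 0.5235, θ₃ = 0.7855

arm 1 (φ=0.0°): x'=0.0250, y'=0.0269
  e−x'=0.1750;  (l²−L²−(e−x')²−y'²−z²)/2L = 0.0260
  γ=atan2(-0.3136,0.1750)=-1.0618;  ψ=arccos(0.0725)=1.4983;  θ1=γ+ψ≈0.4365
rotate P by −φ2: (0.0108, -0.0351, -0.3136)
  A=0.1892, B=-0.3136, C=(l²−L²−A²−y'²−z²)/(2L)=0.0071
  γ=atan2(-0.3136,0.1892)=-1.0279;  ψ=arccos(0.0193)=1.5515;  θ2=γ+ψ≈0.5235
arm 3 (φ=240.0°): x'=-0.0358, y'=0.0082
  A cos θ + B sin θ = C:  0.2358·cos θ + -0.3136·sin θ = -0.0550
  γ=atan2(-0.3136,0.2358)=-0.9261;  ψ=arccos(-0.1403)=1.7115;  θ3=γ+ψ≈0.7855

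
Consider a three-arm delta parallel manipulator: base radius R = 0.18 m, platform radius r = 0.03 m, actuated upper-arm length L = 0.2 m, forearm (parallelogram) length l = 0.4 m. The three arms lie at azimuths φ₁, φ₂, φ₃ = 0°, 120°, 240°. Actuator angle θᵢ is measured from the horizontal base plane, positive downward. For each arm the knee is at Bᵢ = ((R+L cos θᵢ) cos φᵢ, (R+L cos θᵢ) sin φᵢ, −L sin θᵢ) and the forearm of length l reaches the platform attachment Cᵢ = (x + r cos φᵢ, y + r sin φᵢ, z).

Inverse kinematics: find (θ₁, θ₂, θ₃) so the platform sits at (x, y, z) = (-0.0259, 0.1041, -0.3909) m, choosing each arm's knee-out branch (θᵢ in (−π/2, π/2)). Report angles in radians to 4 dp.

φ1=0.0° → target in arm frame (-0.0259, 0.1041)
  A cos θ + B sin θ = C:  0.1759·cos θ + -0.3909·sin θ = -0.1865
  γ=atan2(-0.3909,0.1759)=-1.1480;  ψ=arccos(-0.4350)=2.0208;  θ1=γ+ψ≈0.8728
rotate P by −φ2: (0.1031, -0.0296, -0.3909)
  A=0.0469, B=-0.3909, C=(l²−L²−A²−y'²−z²)/(2L)=-0.0897
  θ2 = atan2(B,A) + arccos(C/0.3937) = 0.3493
rotate P by −φ3: (-0.0772, -0.0745, -0.3909)
  A cos θ + B sin θ = C:  0.2272·cos θ + -0.3909·sin θ = -0.2249
  γ=atan2(-0.3909,0.2272)=-1.0443;  ψ=arccos(-0.4975)=2.0915;  θ3=γ+ψ≈1.0472

θ₁ = 0.8728, θ₂ = 0.3493, θ₃ = 1.0472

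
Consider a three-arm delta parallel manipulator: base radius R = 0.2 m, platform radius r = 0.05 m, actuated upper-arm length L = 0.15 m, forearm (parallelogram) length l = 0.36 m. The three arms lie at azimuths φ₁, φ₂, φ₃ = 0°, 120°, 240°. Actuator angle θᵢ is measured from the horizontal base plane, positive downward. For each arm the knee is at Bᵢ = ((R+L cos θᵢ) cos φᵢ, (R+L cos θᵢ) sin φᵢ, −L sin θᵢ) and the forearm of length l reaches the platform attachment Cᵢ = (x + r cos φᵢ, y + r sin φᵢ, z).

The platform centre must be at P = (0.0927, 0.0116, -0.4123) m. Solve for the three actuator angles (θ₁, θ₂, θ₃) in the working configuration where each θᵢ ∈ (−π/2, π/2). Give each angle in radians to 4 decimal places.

θ₁ = 0.6979, θ₂ = 1.3090, θ₃ = 1.3960

arm 1 (φ=0.0°): x'=0.0927, y'=0.0116
  e−x'=0.0573;  (l²−L²−(e−x')²−y'²−z²)/2L = -0.2210
  θ1 = atan2(B,A) + arccos(C/0.4163) = 0.6979
rotate P by −φ2: (-0.0363, -0.0861, -0.4123)
  A=0.1863, B=-0.4123, C=(l²−L²−A²−y'²−z²)/(2L)=-0.3500
  √(A²+B²)=0.4524;  θ2 = -1.1464+2.4554 ≈ 1.3090
rotate P by −φ3: (-0.0564, 0.0745, -0.4123)
  A=0.2064, B=-0.4123, C=(l²−L²−A²−y'²−z²)/(2L)=-0.3701
  √(A²+B²)=0.4611;  θ3 = -1.1067+2.5027 ≈ 1.3960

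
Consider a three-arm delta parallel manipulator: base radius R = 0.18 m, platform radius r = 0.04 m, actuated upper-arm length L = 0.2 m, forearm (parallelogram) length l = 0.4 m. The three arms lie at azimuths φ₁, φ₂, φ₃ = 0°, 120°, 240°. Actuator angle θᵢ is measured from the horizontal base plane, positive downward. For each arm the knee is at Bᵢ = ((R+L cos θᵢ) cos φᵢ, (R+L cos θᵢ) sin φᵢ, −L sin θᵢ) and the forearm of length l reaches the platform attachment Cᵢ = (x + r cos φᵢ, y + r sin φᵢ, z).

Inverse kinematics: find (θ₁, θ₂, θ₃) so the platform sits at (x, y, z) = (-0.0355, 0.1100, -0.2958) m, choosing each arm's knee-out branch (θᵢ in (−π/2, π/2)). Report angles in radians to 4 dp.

arm 1 (φ=0.0°): x'=-0.0355, y'=0.1100
  A cos θ + B sin θ = C:  0.1755·cos θ + -0.2958·sin θ = -0.0260
  √(A²+B²)=0.3439;  θ1 = -1.0353+1.6464 ≈ 0.6111
φ2=120.0° → target in arm frame (0.1130, -0.0243)
  A cos θ + B sin θ = C:  0.0270·cos θ + -0.2958·sin θ = 0.0780
  θ2 = atan2(B,A) + arccos(C/0.2970) = -0.1746
φ3=240.0° → target in arm frame (-0.0775, -0.0857)
  A cos θ + B sin θ = C:  0.2175·cos θ + -0.2958·sin θ = -0.0554
  √(A²+B²)=0.3672;  θ3 = -0.9367+1.7223 ≈ 0.7855

θ₁ = 0.6111, θ₂ = -0.1746, θ₃ = 0.7855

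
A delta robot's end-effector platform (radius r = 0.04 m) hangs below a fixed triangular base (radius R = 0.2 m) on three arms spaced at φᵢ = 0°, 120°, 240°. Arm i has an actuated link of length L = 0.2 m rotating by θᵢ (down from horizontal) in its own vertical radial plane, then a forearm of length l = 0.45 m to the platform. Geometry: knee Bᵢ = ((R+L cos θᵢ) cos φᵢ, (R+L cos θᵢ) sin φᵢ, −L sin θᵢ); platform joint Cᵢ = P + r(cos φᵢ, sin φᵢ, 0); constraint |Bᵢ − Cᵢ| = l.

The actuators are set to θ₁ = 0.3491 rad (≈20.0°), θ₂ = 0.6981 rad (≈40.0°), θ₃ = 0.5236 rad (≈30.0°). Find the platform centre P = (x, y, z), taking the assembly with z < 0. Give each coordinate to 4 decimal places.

φ1=0.0°: virtual centre (0.3479, 0.0000, -0.0684), radius l
arm 2 at φ=120.0°: ρ2 = 0.3132;  O2 = (-0.1566, 0.2713, -0.1286)
φ3=240.0°: virtual centre (-0.1666, -0.2886, -0.1000), radius l
subtract pairs → two planes through P
[-1.0091 0.5425 -0.1203]·P = -0.0111;  [-1.0291 -0.5771 -0.0632]·P = -0.0047
det = 1.1406;  x = 0.0079+-0.0909z,  y = -0.0059+0.0526z
sphere 1 gives Az²+Bz+C=0 with A=1.0110, B=0.1980, C=-0.0821;  B²−4AC=0.3714;  roots -0.3993, 0.2034;  negative root z = -0.3993
x = 0.0442, y = -0.0269

(0.0442, -0.0269, -0.3993)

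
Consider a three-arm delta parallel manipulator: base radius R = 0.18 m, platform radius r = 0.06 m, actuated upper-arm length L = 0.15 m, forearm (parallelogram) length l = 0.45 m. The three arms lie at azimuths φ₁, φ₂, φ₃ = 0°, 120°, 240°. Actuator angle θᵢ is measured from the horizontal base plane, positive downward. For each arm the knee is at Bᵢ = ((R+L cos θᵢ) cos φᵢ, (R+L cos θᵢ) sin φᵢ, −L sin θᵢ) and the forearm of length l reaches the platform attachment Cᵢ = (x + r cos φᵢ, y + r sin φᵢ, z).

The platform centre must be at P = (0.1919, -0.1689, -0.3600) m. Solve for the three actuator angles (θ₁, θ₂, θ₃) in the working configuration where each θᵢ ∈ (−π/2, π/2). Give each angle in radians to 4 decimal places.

θ₁ = -0.3494, θ₂ = 1.3962, θ₃ = 0.3489

φ1=0.0° → target in arm frame (0.1919, -0.1689)
  A cos θ + B sin θ = C:  -0.0719·cos θ + -0.3600·sin θ = 0.0557
  √(A²+B²)=0.3671;  θ1 = -1.7679+1.4185 ≈ -0.3494
φ2=120.0° → target in arm frame (-0.2422, -0.0817)
  A cos θ + B sin θ = C:  0.3622·cos θ + -0.3600·sin θ = -0.2916
  θ2 = atan2(B,A) + arccos(C/0.5107) = 1.3962
rotate P by −φ3: (0.0503, 0.2506, -0.3600)
  A cos θ + B sin θ = C:  0.0697·cos θ + -0.3600·sin θ = -0.0576
  √(A²+B²)=0.3667;  θ3 = -1.3796+1.7285 ≈ 0.3489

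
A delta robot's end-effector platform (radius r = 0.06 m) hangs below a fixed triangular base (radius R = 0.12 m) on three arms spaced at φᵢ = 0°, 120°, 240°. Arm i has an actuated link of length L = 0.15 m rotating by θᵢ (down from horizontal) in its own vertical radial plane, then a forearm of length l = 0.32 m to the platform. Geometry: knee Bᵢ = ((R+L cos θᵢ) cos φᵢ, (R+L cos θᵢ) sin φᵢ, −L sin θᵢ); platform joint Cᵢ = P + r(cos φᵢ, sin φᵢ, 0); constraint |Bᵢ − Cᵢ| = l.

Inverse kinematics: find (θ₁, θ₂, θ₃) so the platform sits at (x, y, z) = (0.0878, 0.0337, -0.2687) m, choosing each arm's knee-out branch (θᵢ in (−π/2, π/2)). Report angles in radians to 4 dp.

θ₁ = -0.1746, θ₂ = 0.3491, θ₃ = 0.6107

arm 1 (φ=0.0°): x'=0.0878, y'=0.0337
  e−x'=-0.0278;  (l²−L²−(e−x')²−y'²−z²)/2L = 0.0193
  θ1 = atan2(B,A) + arccos(C/0.2701) = -0.1746
rotate P by −φ2: (-0.0147, -0.0929, -0.2687)
  e−x'=0.0747;  (l²−L²−(e−x')²−y'²−z²)/2L = -0.0217
  γ=atan2(-0.2687,0.0747)=-1.2996;  ψ=arccos(-0.0778)=1.6487;  θ2=γ+ψ≈0.3491
rotate P by −φ3: (-0.0731, 0.0592, -0.2687)
  A cos θ + B sin θ = C:  0.1331·cos θ + -0.2687·sin θ = -0.0450
  θ3 = atan2(B,A) + arccos(C/0.2999) = 0.6107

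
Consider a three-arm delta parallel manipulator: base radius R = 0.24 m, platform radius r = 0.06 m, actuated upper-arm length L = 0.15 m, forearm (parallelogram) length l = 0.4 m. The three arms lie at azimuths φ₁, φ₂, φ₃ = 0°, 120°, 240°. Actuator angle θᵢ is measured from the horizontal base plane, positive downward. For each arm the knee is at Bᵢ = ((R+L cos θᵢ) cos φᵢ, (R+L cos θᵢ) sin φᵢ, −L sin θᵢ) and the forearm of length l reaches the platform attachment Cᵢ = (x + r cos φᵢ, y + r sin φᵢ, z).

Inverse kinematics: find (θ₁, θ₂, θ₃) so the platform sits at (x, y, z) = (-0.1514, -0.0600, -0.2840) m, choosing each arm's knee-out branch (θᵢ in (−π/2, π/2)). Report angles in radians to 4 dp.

φ1=0.0° → target in arm frame (-0.1514, -0.0600)
  A=0.3314, B=-0.2840, C=(l²−L²−A²−y'²−z²)/(2L)=-0.1886
  θ1 = atan2(B,A) + arccos(C/0.4364) = 1.3091
rotate P by −φ2: (0.0237, 0.1611, -0.2840)
  e−x'=0.1563;  (l²−L²−(e−x')²−y'²−z²)/2L = 0.0216
  γ=atan2(-0.2840,0.1563)=-1.0678;  ψ=arccos(0.0665)=1.5042;  θ2=γ+ψ≈0.4364
φ3=240.0° → target in arm frame (0.1277, -0.1011)
  e−x'=0.0523;  (l²−L²−(e−x')²−y'²−z²)/2L = 0.1463
  θ3 = atan2(B,A) + arccos(C/0.2888) = -0.3489

θ₁ = 1.3091, θ₂ = 0.4364, θ₃ = -0.3489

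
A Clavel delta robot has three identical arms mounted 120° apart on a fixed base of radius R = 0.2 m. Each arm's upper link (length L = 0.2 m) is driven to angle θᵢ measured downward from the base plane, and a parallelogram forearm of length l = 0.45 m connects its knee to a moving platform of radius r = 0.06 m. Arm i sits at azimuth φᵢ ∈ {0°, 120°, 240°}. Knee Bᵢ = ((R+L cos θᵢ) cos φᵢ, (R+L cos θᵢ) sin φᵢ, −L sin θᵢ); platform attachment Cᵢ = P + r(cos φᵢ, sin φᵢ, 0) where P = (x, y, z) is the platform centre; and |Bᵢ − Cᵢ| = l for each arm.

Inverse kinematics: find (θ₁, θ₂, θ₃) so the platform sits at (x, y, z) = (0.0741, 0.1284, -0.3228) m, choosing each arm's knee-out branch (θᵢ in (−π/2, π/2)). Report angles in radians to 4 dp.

rotate P by −φ1: (0.0741, 0.1284, -0.3228)
  A cos θ + B sin θ = C:  0.0659·cos θ + -0.3228·sin θ = 0.0937
  θ1 = atan2(B,A) + arccos(C/0.3295) = -0.0869
rotate P by −φ2: (0.0741, -0.1284, -0.3228)
  A cos θ + B sin θ = C:  0.0659·cos θ + -0.3228·sin θ = 0.0937
  θ2 = atan2(B,A) + arccos(C/0.3294) = -0.0872
arm 3 (φ=240.0°): x'=-0.1482, y'=0.0000
  A=0.2882, B=-0.3228, C=(l²−L²−A²−y'²−z²)/(2L)=-0.0620
  θ3 = atan2(B,A) + arccos(C/0.4328) = 0.8726

θ₁ = -0.0869, θ₂ = -0.0872, θ₃ = 0.8726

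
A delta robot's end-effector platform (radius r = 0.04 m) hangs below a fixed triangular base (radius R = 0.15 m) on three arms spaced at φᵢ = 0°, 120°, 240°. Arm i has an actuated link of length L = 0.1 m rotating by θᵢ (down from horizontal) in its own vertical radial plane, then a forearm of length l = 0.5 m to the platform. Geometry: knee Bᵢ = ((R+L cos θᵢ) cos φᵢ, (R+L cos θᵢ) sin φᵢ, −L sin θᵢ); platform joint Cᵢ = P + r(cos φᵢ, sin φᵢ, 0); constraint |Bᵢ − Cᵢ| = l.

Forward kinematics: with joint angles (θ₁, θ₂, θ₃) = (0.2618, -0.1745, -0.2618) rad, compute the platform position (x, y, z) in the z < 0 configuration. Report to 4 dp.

O1 = (0.2066·cos0.0°, 0.2066·sin0.0°, -0.0259) = (0.2066, 0.0000, -0.0259)
φ2=120.0°: virtual centre (-0.1042, 0.1806, 0.0174), radius l
O3 = (0.2066·cos240.0°, 0.2066·sin240.0°, 0.0259) = (-0.1033, -0.1789, 0.0259)
|O₂|²−|O₁|² = 0.0004;  |O₃|²−|O₁|² = 0.0000
linear system: -0.6217x+0.3611y = 0.0004−0.0865z; -0.6198x+-0.3578y = 0.0000−0.1035z
Cramer: x(z) = -0.0003+0.1531z;  y(z) = 0.0006+0.0241z
into |P−O₁|² = l²: 1.0240z² + -0.0116z + -0.2065 = 0;  Δ = 0.8460;  z = -0.4435 or 0.4548 → z<0 root = -0.4435
x = -0.0682, y = -0.0101

(-0.0682, -0.0101, -0.4435)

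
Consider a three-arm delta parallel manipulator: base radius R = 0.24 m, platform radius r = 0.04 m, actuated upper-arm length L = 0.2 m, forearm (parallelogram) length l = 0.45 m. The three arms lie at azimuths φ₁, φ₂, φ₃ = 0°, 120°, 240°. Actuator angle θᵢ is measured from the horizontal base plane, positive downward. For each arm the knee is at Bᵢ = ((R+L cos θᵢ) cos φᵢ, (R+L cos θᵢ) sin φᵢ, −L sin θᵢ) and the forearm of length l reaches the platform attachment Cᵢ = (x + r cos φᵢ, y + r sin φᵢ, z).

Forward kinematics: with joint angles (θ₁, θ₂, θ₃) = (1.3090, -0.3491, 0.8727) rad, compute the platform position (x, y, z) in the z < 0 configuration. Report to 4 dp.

centre 1 = (0.2518·cos0.0°, 0.2518·sin0.0°, -0.1932) = (0.2518, 0.0000, -0.1932)
centre 2 = (0.3879·cos120.0°, 0.3879·sin120.0°, 0.0684) = (-0.1940, 0.3360, 0.0684)
centre 3 = (0.3286·cos240.0°, 0.3286·sin240.0°, -0.1532) = (-0.1643, -0.2845, -0.1532)
|centre ₂|²−|centre ₁|² = 0.0545;  |centre ₃|²−|centre ₁|² = 0.0307
[-0.8915 0.6719 0.5232]·P = 0.0545;  [-0.8321 -0.5691 0.0799]·P = 0.0307
Cramer: x(z) = -0.0484+0.3296z;  y(z) = 0.0168-0.3414z
quadratic in z: (1.2252)z²+(0.1770)z+(-0.0748)=0, √Δ=0.6307 → z ∈ {-0.3297, 0.1852}; z = -0.3297 (taking z<0)
x = -0.1571, y = 0.1294

(-0.1571, 0.1294, -0.3297)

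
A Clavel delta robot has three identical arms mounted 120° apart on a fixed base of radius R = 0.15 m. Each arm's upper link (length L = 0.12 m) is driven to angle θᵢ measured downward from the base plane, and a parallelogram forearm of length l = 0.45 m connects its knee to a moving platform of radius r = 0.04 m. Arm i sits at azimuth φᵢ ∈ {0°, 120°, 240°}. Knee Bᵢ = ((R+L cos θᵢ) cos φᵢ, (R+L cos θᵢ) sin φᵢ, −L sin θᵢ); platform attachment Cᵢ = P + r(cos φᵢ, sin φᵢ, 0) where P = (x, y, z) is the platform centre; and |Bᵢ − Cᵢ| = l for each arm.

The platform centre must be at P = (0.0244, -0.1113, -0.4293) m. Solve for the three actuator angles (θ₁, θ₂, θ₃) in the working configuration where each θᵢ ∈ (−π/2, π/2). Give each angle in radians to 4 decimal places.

θ₁ = 0.3489, θ₂ = 0.8723, θ₃ = 0.0868

φ1=0.0° → target in arm frame (0.0244, -0.1113)
  A=0.0856, B=-0.4293, C=(l²−L²−A²−y'²−z²)/(2L)=-0.0663
  θ1 = atan2(B,A) + arccos(C/0.4378) = 0.3489
φ2=120.0° → target in arm frame (-0.1086, 0.0345)
  e−x'=0.2186;  (l²−L²−(e−x')²−y'²−z²)/2L = -0.1882
  √(A²+B²)=0.4817;  θ2 = -1.0998+1.9722 ≈ 0.8723
rotate P by −φ3: (0.0842, 0.0768, -0.4293)
  A=0.0258, B=-0.4293, C=(l²−L²−A²−y'²−z²)/(2L)=-0.0115
  √(A²+B²)=0.4301;  θ3 = -1.5107+1.5975 ≈ 0.0868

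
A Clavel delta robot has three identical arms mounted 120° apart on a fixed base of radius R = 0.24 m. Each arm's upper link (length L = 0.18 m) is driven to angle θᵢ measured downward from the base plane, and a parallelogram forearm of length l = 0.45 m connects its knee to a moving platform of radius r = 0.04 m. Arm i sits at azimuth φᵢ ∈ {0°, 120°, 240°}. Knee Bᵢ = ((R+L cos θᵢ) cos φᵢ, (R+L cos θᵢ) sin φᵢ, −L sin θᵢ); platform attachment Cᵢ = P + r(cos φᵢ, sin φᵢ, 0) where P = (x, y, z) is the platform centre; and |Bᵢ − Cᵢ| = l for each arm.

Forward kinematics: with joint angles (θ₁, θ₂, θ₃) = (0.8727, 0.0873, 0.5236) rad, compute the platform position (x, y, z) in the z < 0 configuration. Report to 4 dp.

(-0.0792, 0.0466, -0.3486)

φ1=0.0°: virtual centre (0.3157, 0.0000, -0.1379), radius l
arm 2 at φ=120.0°: e+L cos θ2 = 0.3793;  S2 = (-0.1897, 0.3285, -0.0157)
arm 3 at φ=240.0°: e+L cos θ3 = 0.3559;  S3 = (-0.1779, -0.3082, -0.0900)
subtract pairs → two planes through P
linear system: -1.0107x+0.6570y = 0.0254−0.2444z; -0.9873x+-0.6164y = 0.0161−0.0958z
Cramer: x(z) = -0.0206+0.1680z;  y(z) = 0.0070-0.1136z
quadratic in z: (1.0411)z²+(0.1612)z+(-0.0703)=0, √Δ=0.5646 → z ∈ {-0.3486, 0.1937}; z = -0.3486 (taking z<0)
x = -0.0792, y = 0.0466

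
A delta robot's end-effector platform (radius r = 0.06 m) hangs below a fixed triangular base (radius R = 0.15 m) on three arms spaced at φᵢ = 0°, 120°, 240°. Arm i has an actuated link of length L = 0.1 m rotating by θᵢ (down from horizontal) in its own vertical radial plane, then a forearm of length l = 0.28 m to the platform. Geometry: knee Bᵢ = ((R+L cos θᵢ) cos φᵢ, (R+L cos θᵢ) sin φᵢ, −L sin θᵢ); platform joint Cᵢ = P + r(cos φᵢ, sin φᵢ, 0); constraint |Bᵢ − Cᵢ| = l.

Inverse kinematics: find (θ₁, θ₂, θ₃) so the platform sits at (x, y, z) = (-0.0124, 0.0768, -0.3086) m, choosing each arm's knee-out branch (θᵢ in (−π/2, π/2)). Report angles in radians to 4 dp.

φ1=0.0° → target in arm frame (-0.0124, 0.0768)
  e−x'=0.1024;  (l²−L²−(e−x')²−y'²−z²)/2L = -0.2161
  γ=atan2(-0.3086,0.1024)=-1.2504;  ψ=arccos(-0.6646)=2.2977;  θ1=γ+ψ≈1.0473
rotate P by −φ2: (0.0727, -0.0277, -0.3086)
  A cos θ + B sin θ = C:  0.0173·cos θ + -0.3086·sin θ = -0.1395
  √(A²+B²)=0.3091;  θ2 = -1.5148+2.0390 ≈ 0.5242
rotate P by −φ3: (-0.0603, -0.0491, -0.3086)
  A=0.1503, B=-0.3086, C=(l²−L²−A²−y'²−z²)/(2L)=-0.2592
  γ=atan2(-0.3086,0.1503)=-1.1175;  ψ=arccos(-0.7551)=2.4267;  θ3=γ+ψ≈1.3091

θ₁ = 1.0473, θ₂ = 0.5242, θ₃ = 1.3091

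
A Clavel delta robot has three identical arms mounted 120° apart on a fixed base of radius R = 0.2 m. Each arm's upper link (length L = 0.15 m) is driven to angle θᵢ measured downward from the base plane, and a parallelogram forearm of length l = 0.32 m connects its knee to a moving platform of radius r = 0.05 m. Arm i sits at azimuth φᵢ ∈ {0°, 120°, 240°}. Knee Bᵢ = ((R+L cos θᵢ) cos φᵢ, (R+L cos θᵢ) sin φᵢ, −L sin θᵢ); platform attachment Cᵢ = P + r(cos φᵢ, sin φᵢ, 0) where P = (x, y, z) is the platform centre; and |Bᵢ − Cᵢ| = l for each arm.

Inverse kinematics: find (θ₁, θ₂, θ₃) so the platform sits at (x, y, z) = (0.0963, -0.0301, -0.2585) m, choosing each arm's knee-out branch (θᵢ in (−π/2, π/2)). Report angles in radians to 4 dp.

arm 1 (φ=0.0°): x'=0.0963, y'=-0.0301
  A=0.0537, B=-0.2585, C=(l²−L²−A²−y'²−z²)/(2L)=0.0310
  √(A²+B²)=0.2640;  θ1 = -1.3660+1.4533 ≈ 0.0873
φ2=120.0° → target in arm frame (-0.0742, -0.0683)
  e−x'=0.2242;  (l²−L²−(e−x')²−y'²−z²)/2L = -0.1396
  γ=atan2(-0.2585,0.2242)=-0.8563;  ψ=arccos(-0.4078)=1.9909;  θ2=γ+ψ≈1.1346
φ3=240.0° → target in arm frame (-0.0221, 0.0984)
  e−x'=0.1721;  (l²−L²−(e−x')²−y'²−z²)/2L = -0.0874
  θ3 = atan2(B,A) + arccos(C/0.3105) = 0.8727

θ₁ = 0.0873, θ₂ = 1.1346, θ₃ = 0.8727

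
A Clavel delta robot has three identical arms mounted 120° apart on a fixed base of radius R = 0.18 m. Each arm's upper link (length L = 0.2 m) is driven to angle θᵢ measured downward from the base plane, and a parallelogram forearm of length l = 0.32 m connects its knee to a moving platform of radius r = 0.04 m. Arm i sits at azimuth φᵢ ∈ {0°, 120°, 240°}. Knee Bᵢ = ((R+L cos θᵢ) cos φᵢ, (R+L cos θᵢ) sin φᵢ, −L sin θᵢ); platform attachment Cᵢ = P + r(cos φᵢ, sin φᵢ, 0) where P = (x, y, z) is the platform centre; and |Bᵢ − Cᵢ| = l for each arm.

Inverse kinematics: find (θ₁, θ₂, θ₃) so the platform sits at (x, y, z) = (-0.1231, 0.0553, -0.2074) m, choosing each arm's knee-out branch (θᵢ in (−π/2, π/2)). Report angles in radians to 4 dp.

φ1=0.0° → target in arm frame (-0.1231, 0.0553)
  A=0.2631, B=-0.2074, C=(l²−L²−A²−y'²−z²)/(2L)=-0.1322
  √(A²+B²)=0.3350;  θ1 = -0.6676+1.9766 ≈ 1.3090
φ2=120.0° → target in arm frame (0.1094, 0.0790)
  A=0.0306, B=-0.2074, C=(l²−L²−A²−y'²−z²)/(2L)=0.0305
  γ=atan2(-0.2074,0.0306)=-1.4245;  ψ=arccos(0.1457)=1.4246;  θ2=γ+ψ≈0.0001
rotate P by −φ3: (0.0137, -0.1343, -0.2074)
  A=0.1263, B=-0.2074, C=(l²−L²−A²−y'²−z²)/(2L)=-0.0365
  √(A²+B²)=0.2429;  θ3 = -1.0237+1.7217 ≈ 0.6980

θ₁ = 1.3090, θ₂ = 0.0001, θ₃ = 0.6980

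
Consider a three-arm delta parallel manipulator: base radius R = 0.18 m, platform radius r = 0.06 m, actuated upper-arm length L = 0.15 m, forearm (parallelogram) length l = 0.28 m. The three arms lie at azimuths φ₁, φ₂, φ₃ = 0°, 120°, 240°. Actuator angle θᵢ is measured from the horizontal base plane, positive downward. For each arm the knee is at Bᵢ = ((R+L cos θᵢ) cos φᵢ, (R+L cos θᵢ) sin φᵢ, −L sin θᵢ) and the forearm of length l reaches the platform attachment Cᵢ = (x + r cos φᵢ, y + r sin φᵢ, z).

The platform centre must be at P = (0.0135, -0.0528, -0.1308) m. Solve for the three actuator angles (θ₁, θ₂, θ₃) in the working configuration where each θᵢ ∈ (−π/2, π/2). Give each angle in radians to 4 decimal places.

φ1=0.0° → target in arm frame (0.0135, -0.0528)
  e−x'=0.1065;  (l²−L²−(e−x')²−y'²−z²)/2L = 0.0822
  θ1 = atan2(B,A) + arccos(C/0.1687) = 0.1743
rotate P by −φ2: (-0.0525, 0.0147, -0.1308)
  A cos θ + B sin θ = C:  0.1725·cos θ + -0.1308·sin θ = 0.0294
  θ2 = atan2(B,A) + arccos(C/0.2165) = 0.7856
rotate P by −φ3: (0.0390, 0.0381, -0.1308)
  e−x'=0.0810;  (l²−L²−(e−x')²−y'²−z²)/2L = 0.1026
  √(A²+B²)=0.1539;  θ3 = -1.0162+0.8410 ≈ -0.1752

θ₁ = 0.1743, θ₂ = 0.7856, θ₃ = -0.1752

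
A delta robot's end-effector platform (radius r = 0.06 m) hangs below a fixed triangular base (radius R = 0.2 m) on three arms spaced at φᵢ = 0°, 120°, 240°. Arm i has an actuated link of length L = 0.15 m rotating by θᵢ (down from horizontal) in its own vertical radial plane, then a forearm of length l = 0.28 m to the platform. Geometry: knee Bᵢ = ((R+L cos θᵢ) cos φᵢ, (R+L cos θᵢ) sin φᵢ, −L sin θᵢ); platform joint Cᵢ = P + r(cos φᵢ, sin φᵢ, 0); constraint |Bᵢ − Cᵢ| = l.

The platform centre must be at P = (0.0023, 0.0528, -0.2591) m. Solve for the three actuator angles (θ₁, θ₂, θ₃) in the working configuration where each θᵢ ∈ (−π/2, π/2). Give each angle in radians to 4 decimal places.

φ1=0.0° → target in arm frame (0.0023, 0.0528)
  e−x'=0.1377;  (l²−L²−(e−x')²−y'²−z²)/2L = -0.1099
  θ1 = atan2(B,A) + arccos(C/0.2934) = 0.8726
φ2=120.0° → target in arm frame (0.0446, -0.0284)
  A cos θ + B sin θ = C:  0.0954·cos θ + -0.2591·sin θ = -0.0705
  γ=atan2(-0.2591,0.0954)=-1.2179;  ψ=arccos(-0.2553)=1.8289;  θ2=γ+ψ≈0.6110
φ3=240.0° → target in arm frame (-0.0469, -0.0244)
  e−x'=0.1869;  (l²−L²−(e−x')²−y'²−z²)/2L = -0.1558
  θ3 = atan2(B,A) + arccos(C/0.3195) = 1.1344

θ₁ = 0.8726, θ₂ = 0.6110, θ₃ = 1.1344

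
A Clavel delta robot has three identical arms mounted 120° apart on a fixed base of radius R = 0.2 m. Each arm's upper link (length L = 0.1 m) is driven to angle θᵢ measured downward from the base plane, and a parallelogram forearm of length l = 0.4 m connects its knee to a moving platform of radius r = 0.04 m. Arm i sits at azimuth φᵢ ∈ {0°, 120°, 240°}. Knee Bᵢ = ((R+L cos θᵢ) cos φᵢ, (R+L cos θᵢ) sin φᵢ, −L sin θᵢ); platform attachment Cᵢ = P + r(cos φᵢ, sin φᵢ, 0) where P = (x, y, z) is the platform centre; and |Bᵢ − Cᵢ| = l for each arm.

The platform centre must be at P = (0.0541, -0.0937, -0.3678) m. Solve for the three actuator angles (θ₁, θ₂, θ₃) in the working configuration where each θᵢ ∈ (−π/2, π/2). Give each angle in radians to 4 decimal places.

rotate P by −φ1: (0.0541, -0.0937, -0.3678)
  A=0.1059, B=-0.3678, C=(l²−L²−A²−y'²−z²)/(2L)=-0.0264
  √(A²+B²)=0.3827;  θ1 = -1.2905+1.6397 ≈ 0.3493
arm 2 (φ=120.0°): x'=-0.1082, y'=0.0000
  e−x'=0.2682;  (l²−L²−(e−x')²−y'²−z²)/2L = -0.2860
  √(A²+B²)=0.4552;  θ2 = -0.9407+2.2502 ≈ 1.3095
arm 3 (φ=240.0°): x'=0.0541, y'=0.0937
  A=0.1059, B=-0.3678, C=(l²−L²−A²−y'²−z²)/(2L)=-0.0264
  √(A²+B²)=0.3827;  θ3 = -1.2904+1.6397 ≈ 0.3493

θ₁ = 0.3493, θ₂ = 1.3095, θ₃ = 0.3493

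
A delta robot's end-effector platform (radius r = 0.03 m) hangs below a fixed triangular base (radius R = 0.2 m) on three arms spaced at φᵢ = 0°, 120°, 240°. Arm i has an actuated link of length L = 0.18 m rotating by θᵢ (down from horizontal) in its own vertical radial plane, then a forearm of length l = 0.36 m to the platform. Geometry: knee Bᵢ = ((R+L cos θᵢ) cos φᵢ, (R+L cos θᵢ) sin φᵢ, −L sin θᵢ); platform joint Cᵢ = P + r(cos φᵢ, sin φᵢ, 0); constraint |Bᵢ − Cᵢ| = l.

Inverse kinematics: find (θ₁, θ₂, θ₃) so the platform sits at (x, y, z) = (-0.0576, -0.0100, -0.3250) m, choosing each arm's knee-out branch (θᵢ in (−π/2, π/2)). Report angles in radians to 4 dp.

θ₁ = 1.0470, θ₂ = 0.6983, θ₃ = 0.6107

rotate P by −φ1: (-0.0576, -0.0100, -0.3250)
  A=0.2276, B=-0.3250, C=(l²−L²−A²−y'²−z²)/(2L)=-0.1676
  θ1 = atan2(B,A) + arccos(C/0.3968) = 1.0470
rotate P by −φ2: (0.0201, 0.0549, -0.3250)
  e−x'=0.1499;  (l²−L²−(e−x')²−y'²−z²)/2L = -0.0942
  √(A²+B²)=0.3579;  θ2 = -1.1387+1.8370 ≈ 0.6983
rotate P by −φ3: (0.0375, -0.0449, -0.3250)
  A=0.1325, B=-0.3250, C=(l²−L²−A²−y'²−z²)/(2L)=-0.0778
  θ3 = atan2(B,A) + arccos(C/0.3510) = 0.6107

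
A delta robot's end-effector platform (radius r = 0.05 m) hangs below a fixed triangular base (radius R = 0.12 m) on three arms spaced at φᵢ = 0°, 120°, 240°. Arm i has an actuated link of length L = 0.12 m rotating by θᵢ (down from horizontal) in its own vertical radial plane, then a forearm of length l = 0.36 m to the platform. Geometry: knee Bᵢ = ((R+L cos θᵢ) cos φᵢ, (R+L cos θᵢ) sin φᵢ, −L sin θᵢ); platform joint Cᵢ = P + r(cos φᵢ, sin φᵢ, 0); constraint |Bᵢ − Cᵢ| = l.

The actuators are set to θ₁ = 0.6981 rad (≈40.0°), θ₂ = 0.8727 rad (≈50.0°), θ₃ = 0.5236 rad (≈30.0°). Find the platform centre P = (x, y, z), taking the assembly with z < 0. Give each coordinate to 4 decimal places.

(0.0010, -0.0521, -0.3949)

φ1=0.0°: virtual centre (0.1619, 0.0000, -0.0771), radius l
S2 = (0.1471·cos120.0°, 0.1471·sin120.0°, -0.0919) = (-0.0736, 0.1274, -0.0919)
S3 = (0.1739·cos240.0°, 0.1739·sin240.0°, -0.0600) = (-0.0870, -0.1506, -0.0600)
eliminate P² terms by subtracting sphere 1 from 2 and 3
[-0.4710 0.2548 -0.0296]·P = -0.0021;  [-0.4978 -0.3012 0.0343]·P = 0.0017
det = 0.2687;  x = 0.0007+-0.0007z,  y = -0.0068+0.1149z
into |P−S₁|² = l²: 1.0132z² + 0.1529z + -0.0976 = 0;  Δ = 0.4190;  z = -0.3949 or 0.2440 → z<0 root = -0.3949
x = 0.0010, y = -0.0521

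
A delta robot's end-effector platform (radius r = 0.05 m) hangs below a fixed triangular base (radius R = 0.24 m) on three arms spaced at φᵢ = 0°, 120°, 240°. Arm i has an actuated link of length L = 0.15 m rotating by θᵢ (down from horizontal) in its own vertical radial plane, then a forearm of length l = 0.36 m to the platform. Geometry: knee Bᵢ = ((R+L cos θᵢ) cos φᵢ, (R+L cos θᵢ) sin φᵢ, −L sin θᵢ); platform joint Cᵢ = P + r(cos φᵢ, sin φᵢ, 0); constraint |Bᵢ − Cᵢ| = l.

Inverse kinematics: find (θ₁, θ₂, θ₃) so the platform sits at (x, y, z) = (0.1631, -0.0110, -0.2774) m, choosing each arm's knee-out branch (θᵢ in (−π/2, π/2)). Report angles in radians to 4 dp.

θ₁ = -0.2614, θ₂ = 1.3959, θ₃ = 1.3090

arm 1 (φ=0.0°): x'=0.1631, y'=-0.0110
  A=0.0269, B=-0.2774, C=(l²−L²−A²−y'²−z²)/(2L)=0.0977
  γ=atan2(-0.2774,0.0269)=-1.4741;  ψ=arccos(0.3505)=1.2127;  θ1=γ+ψ≈-0.2614
φ2=120.0° → target in arm frame (-0.0911, -0.1357)
  A=0.2811, B=-0.2774, C=(l²−L²−A²−y'²−z²)/(2L)=-0.2243
  θ2 = atan2(B,A) + arccos(C/0.3949) = 1.3959
φ3=240.0° → target in arm frame (-0.0720, 0.1467)
  e−x'=0.2620;  (l²−L²−(e−x')²−y'²−z²)/2L = -0.2001
  θ3 = atan2(B,A) + arccos(C/0.3816) = 1.3090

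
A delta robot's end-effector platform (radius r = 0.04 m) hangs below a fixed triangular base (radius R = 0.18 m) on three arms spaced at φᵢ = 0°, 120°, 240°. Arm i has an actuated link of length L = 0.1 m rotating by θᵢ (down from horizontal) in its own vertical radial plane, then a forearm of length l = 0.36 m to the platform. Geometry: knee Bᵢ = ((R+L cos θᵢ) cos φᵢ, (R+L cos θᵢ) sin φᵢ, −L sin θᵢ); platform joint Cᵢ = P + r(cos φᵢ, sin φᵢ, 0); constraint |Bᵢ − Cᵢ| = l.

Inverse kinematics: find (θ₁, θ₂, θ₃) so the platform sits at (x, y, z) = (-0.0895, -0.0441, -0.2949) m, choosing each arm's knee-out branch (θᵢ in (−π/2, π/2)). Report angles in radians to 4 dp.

θ₁ = 0.9599, θ₂ = 0.3489, θ₃ = -0.2621

rotate P by −φ1: (-0.0895, -0.0441, -0.2949)
  A=0.2295, B=-0.2949, C=(l²−L²−A²−y'²−z²)/(2L)=-0.1099
  θ1 = atan2(B,A) + arccos(C/0.3737) = 0.9599
φ2=120.0° → target in arm frame (0.0066, 0.0996)
  e−x'=0.1334;  (l²−L²−(e−x')²−y'²−z²)/2L = 0.0246
  √(A²+B²)=0.3237;  θ2 = -1.1459+1.4948 ≈ 0.3489
φ3=240.0° → target in arm frame (0.0829, -0.0555)
  A cos θ + B sin θ = C:  0.0571·cos θ + -0.2949·sin θ = 0.1315
  √(A²+B²)=0.3004;  θ3 = -1.3797+1.1176 ≈ -0.2621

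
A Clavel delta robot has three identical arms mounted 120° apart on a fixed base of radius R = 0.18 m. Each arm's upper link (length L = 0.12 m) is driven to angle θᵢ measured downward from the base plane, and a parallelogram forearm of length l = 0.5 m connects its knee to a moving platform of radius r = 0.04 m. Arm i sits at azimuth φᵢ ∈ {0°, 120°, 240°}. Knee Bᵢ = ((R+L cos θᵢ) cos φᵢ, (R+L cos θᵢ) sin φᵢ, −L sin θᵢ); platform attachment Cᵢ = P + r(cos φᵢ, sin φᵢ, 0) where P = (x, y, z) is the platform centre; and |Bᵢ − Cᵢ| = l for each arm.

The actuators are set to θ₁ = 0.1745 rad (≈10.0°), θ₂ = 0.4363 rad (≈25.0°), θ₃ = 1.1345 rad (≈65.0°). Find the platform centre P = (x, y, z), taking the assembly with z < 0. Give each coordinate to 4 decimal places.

(0.0990, 0.1027, -0.4836)

arm 1 at φ=0.0°: e+L cos θ1 = 0.2582;  S1 = (0.2582, 0.0000, -0.0208)
S2 = (0.2488·cos120.0°, 0.2488·sin120.0°, -0.0507) = (-0.1244, 0.2154, -0.0507)
φ3=240.0°: virtual centre (-0.0954, -0.1652, -0.1088), radius l
subtract pairs → two planes through P
[-0.7651 0.4309 -0.0598]·P = -0.0026;  [-0.7071 -0.3303 -0.1758]·P = -0.0189
Cramer: x(z) = 0.0162-0.1713z;  y(z) = 0.0226-0.1656z
quadratic in z: (1.0568)z²+(0.1171)z+(-0.1905)=0, √Δ=0.9049 → z ∈ {-0.4836, 0.3727}; z = -0.4836 (taking z<0)
x = 0.0990, y = 0.1027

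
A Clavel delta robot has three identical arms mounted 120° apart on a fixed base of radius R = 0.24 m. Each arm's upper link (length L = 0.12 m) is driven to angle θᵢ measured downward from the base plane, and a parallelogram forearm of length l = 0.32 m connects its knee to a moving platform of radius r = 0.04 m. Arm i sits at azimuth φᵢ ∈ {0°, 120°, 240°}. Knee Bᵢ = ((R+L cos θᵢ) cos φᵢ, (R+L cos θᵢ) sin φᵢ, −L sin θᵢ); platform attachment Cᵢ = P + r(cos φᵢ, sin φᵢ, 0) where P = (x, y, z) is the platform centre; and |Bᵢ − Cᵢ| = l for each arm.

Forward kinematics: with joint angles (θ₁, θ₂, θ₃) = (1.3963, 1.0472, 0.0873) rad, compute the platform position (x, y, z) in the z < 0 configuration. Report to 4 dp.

(-0.0719, -0.0625, -0.2314)

φ1=0.0°: virtual centre (0.2208, 0.0000, -0.1182), radius l
arm 2 at φ=120.0°: ρ2 = 0.2600;  S2 = (-0.1300, 0.2252, -0.1039)
arm 3 at φ=240.0°: ρ3 = 0.3195;  S3 = (-0.1598, -0.2767, -0.0105)
subtract pairs → two planes through P
plane₁₂: -0.7017x+0.4503y+0.0285z = 0.0157
Cramer: x(z) = -0.0362+0.1543z;  y(z) = -0.0216+0.1771z
sphere 1 gives Az²+Bz+C=0 with A=1.0552, B=0.1494, C=-0.0219;  B²−4AC=0.1148;  roots -0.2314, 0.0898;  negative root z = -0.2314
x = -0.0719, y = -0.0625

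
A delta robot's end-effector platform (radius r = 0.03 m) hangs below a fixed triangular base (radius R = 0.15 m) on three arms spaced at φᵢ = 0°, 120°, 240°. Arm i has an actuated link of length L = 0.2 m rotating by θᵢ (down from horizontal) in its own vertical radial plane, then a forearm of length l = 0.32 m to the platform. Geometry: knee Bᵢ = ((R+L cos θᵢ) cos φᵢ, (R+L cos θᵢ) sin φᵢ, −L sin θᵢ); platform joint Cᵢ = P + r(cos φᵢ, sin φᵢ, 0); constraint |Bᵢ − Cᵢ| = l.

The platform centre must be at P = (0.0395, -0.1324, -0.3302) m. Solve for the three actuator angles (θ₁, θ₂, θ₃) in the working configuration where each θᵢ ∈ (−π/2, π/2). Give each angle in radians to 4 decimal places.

θ₁ = 0.7855, θ₂ = 1.3961, θ₃ = 0.5235

arm 1 (φ=0.0°): x'=0.0395, y'=-0.1324
  e−x'=0.0805;  (l²−L²−(e−x')²−y'²−z²)/2L = -0.1766
  θ1 = atan2(B,A) + arccos(C/0.3399) = 0.7855
arm 2 (φ=120.0°): x'=-0.1344, y'=0.0320
  e−x'=0.2544;  (l²−L²−(e−x')²−y'²−z²)/2L = -0.2810
  γ=atan2(-0.3302,0.2544)=-0.9143;  ψ=arccos(-0.6740)=2.3104;  θ2=γ+ψ≈1.3961
rotate P by −φ3: (0.0949, 0.1004, -0.3302)
  A cos θ + B sin θ = C:  0.0251·cos θ + -0.3302·sin θ = -0.1434
  γ=atan2(-0.3302,0.0251)=-1.4950;  ψ=arccos(-0.4329)=2.0185;  θ3=γ+ψ≈0.5235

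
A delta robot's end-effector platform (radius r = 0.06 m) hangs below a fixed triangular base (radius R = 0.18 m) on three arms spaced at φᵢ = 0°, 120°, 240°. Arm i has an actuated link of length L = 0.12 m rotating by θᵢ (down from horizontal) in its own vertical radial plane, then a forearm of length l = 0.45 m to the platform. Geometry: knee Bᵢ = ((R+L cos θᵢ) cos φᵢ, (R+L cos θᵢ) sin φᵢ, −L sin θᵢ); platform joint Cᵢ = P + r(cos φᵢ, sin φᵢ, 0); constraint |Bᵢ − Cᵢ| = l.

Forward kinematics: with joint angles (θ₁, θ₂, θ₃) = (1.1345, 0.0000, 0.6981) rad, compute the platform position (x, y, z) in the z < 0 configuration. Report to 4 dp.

(-0.1269, 0.0896, -0.4341)

S1 = (0.1707·cos0.0°, 0.1707·sin0.0°, -0.1088) = (0.1707, 0.0000, -0.1088)
φ2=120.0°: virtual centre (-0.1200, 0.2078, 0.0000), radius l
φ3=240.0°: virtual centre (-0.1060, -0.1835, -0.0771), radius l
subtract pairs → two planes through P
linear system: -0.5814x+0.4157y = 0.0166−0.2175z; -0.5533x+-0.3671y = 0.0099−0.0633z
Cramer: x(z) = -0.0230+0.2393z;  y(z) = 0.0078-0.1885z
into |P−S₁|² = l²: 1.0928z² + 0.1218z + -0.1531 = 0;  Δ = 0.6840;  z = -0.4341 or 0.3226 → z<0 root = -0.4341
x = -0.1269, y = 0.0896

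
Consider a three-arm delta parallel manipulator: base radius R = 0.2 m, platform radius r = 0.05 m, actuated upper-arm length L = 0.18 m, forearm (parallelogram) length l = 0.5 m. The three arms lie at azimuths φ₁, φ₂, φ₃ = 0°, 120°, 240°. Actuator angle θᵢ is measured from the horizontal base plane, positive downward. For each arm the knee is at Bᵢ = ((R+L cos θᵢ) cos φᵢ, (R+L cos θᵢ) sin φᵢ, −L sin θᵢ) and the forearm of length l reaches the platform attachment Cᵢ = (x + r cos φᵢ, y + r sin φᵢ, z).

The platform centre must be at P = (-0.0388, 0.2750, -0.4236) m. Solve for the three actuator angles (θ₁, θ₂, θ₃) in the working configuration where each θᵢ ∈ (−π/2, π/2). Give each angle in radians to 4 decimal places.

θ₁ = 0.8725, θ₂ = -0.3492, θ₃ = 1.3961

φ1=0.0° → target in arm frame (-0.0388, 0.2750)
  A cos θ + B sin θ = C:  0.1888·cos θ + -0.4236·sin θ = -0.2031
  θ1 = atan2(B,A) + arccos(C/0.4638) = 0.8725
φ2=120.0° → target in arm frame (0.2576, -0.1039)
  A cos θ + B sin θ = C:  -0.1076·cos θ + -0.4236·sin θ = 0.0439
  θ2 = atan2(B,A) + arccos(C/0.4370) = -0.3492
arm 3 (φ=240.0°): x'=-0.2188, y'=-0.1711
  A cos θ + B sin θ = C:  0.3688·cos θ + -0.4236·sin θ = -0.3530
  θ3 = atan2(B,A) + arccos(C/0.5616) = 1.3961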